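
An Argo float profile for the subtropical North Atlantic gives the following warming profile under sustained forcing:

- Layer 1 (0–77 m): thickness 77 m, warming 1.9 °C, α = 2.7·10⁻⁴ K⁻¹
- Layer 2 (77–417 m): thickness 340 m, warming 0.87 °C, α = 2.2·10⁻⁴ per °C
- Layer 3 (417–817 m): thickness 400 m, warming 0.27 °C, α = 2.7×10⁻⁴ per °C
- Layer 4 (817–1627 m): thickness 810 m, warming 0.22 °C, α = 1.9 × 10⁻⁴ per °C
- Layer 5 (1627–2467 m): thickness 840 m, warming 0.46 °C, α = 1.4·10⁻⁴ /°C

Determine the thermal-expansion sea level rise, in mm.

1.9 × 2.7×10⁻⁴ × 77 = 0.039501 m
340 × 2.2×10⁻⁴ × 0.87 = 0.065076 m
417–817 m: 0.27 × 2.7×10⁻⁴ × 400 = 0.02916 m
817–1627 m: 1.9×10⁻⁴ × 0.22 × 810 = 0.033858 m
0.46 × 840 × 1.4×10⁻⁴ = 0.054096 m
Δh = 0.039501 + 0.065076 + 0.02916 + 0.033858 + 0.054096 = 0.221691 m

about 222 mm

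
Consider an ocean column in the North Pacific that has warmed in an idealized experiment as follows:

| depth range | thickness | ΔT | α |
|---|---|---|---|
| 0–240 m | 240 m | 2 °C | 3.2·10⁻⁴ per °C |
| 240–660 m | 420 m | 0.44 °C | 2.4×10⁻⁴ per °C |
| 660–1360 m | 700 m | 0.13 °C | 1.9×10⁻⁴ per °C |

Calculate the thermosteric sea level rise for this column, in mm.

215 mm

3.2×10⁻⁴ × 2 × 240 = 0.15360 m
2.4×10⁻⁴ × 420 × 0.44 = 0.044352 m
660–1360 m: 0.13 × 1.9×10⁻⁴ × 700 = 0.01729 m
Δh = 0.15360 + 0.044352 + 0.01729 = 0.215242 m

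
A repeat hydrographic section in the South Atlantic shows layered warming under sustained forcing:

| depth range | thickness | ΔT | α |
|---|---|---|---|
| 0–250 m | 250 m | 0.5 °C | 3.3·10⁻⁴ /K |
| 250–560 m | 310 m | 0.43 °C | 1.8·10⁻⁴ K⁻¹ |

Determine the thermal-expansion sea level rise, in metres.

Layer 1: 3.3×10⁻⁴ × 0.5 × 250 = 0.04125 m
1.8×10⁻⁴ × 0.43 × 310 = 0.023994 m
Δh = 0.04125 + 0.023994 = 0.065244 m

Δh = 0.0652 m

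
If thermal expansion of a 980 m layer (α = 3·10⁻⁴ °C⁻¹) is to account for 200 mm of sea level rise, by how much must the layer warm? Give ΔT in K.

ΔT = Δh/(αH) = 0.2 / (3×10⁻⁴ × 980) ≈ 0.6803 K

ΔT ≈ 0.680 K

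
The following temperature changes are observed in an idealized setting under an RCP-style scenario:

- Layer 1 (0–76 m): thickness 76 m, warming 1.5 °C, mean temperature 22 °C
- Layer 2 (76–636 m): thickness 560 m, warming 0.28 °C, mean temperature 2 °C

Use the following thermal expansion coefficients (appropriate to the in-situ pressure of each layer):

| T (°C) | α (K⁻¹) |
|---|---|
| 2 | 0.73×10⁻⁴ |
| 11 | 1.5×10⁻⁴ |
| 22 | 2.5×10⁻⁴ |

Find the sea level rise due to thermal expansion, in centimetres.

3.99 cm of thermosteric rise

Layer 1 at 22 °C → α = 2.5×10⁻⁴ K⁻¹
Layer 2 at 2 °C → α = 0.73×10⁻⁴ K⁻¹
Layer 1: 1.5 × 2.5×10⁻⁴ × 76 = 0.02850 m
76–636 m: 0.73×10⁻⁴ × 560 × 0.28 = 0.0114464 m
Δh = 0.02850 + 0.0114464 = 0.0399464 m ≈ 3.99 cm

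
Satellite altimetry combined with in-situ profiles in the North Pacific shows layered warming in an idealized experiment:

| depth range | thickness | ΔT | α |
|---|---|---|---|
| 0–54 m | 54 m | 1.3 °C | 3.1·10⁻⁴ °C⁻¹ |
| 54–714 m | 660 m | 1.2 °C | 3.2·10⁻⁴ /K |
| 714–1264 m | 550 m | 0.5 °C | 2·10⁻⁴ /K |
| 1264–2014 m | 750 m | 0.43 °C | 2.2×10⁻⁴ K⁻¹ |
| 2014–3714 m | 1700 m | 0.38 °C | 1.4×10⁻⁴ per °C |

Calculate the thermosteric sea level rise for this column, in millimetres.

Δh ≈ 492 mm

0–54 m: 3.1×10⁻⁴ × 54 × 1.3 = 0.021762 m
Layer 2: 3.2×10⁻⁴ × 660 × 1.2 = 0.25344 m
2×10⁻⁴ × 550 × 0.5 = 0.05500 m
2.2×10⁻⁴ × 0.43 × 750 = 0.07095 m
Layer 5: 1700 × 1.4×10⁻⁴ × 0.38 = 0.09044 m
Δh = 0.021762 + 0.25344 + 0.05500 + 0.07095 + 0.09044 = 0.491592 m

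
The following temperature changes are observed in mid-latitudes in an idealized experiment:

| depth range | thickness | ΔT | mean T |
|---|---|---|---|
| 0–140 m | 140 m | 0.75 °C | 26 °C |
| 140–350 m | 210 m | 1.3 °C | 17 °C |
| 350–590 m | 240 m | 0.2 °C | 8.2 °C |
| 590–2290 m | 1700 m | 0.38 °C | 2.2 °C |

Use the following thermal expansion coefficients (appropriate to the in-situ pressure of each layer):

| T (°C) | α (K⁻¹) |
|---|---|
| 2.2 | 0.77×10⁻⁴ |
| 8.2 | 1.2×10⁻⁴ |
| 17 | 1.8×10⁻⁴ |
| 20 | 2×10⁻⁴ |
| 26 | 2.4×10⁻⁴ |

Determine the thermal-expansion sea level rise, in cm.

Layer 1 at 26 °C → α = 2.4×10⁻⁴ K⁻¹
Layer 2 at 17 °C → α = 1.8×10⁻⁴ K⁻¹
Layer 3 at 8.2 °C → α = 1.2×10⁻⁴ K⁻¹
Layer 4 at 2.2 °C → α = 0.77×10⁻⁴ K⁻¹
140 × 0.75 × 2.4×10⁻⁴ = 0.02520 m
140–350 m: 1.3 × 1.8×10⁻⁴ × 210 = 0.04914 m
1.2×10⁻⁴ × 0.2 × 240 = 0.00576 m
Layer 4: 1700 × 0.38 × 0.77×10⁻⁴ = 0.049742 m
Δh = 0.02520 + 0.04914 + 0.00576 + 0.049742 = 0.129842 m ≈ 13.0 cm

13.0 cm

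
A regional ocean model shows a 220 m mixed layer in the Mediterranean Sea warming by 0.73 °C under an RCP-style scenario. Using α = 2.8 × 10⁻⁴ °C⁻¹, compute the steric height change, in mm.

45 mm of thermosteric rise

Δh = αΔT·H = 2.8×10⁻⁴ × 0.73 × 220 = 0.044968 m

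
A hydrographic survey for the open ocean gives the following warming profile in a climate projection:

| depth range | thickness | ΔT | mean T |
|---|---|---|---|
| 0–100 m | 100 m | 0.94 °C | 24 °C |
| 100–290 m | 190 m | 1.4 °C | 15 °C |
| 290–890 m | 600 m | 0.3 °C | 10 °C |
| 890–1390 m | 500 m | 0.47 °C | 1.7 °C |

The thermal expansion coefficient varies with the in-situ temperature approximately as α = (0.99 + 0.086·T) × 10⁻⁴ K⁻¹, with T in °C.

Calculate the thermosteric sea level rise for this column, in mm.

Layer 1: α = (0.99 + 0.086×24)×10⁻⁴ = 3.054×10⁻⁴ K⁻¹
Layer 2: α = (0.99 + 0.086×15)×10⁻⁴ = 2.28×10⁻⁴ K⁻¹
Layer 3: α = (0.99 + 0.086×10)×10⁻⁴ = 1.85×10⁻⁴ K⁻¹
Layer 4: α = (0.99 + 0.086×1.7)×10⁻⁴ = 1.1362×10⁻⁴ K⁻¹
0–100 m: 0.94 × 3.054×10⁻⁴ × 100 = 0.0287076 m
100–290 m: 190 × 1.4 × 2.28×10⁻⁴ = 0.060648 m
600 × 1.85×10⁻⁴ × 0.3 = 0.03330 m
1.1362×10⁻⁴ × 0.47 × 500 = 0.0267007 m
Δh = 0.0287076 + 0.060648 + 0.03330 + 0.0267007 = 0.1493563 m

150 mm of thermosteric rise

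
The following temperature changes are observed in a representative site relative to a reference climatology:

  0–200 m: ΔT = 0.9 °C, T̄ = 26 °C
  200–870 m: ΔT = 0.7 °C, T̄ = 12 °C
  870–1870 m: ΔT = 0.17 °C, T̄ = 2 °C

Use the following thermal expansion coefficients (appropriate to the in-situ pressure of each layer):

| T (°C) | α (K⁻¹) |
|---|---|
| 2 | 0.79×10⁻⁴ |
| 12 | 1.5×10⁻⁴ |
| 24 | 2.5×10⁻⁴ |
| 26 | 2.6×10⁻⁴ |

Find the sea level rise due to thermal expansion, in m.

Layer 1 at 26 °C → α = 2.6×10⁻⁴ K⁻¹
Layer 2 at 12 °C → α = 1.5×10⁻⁴ K⁻¹
Layer 3 at 2 °C → α = 0.79×10⁻⁴ K⁻¹
0–200 m: 0.9 × 200 × 2.6×10⁻⁴ = 0.04680 m
200–870 m: 1.5×10⁻⁴ × 0.7 × 670 = 0.07035 m
1000 × 0.79×10⁻⁴ × 0.17 = 0.01343 m
Δh = 0.04680 + 0.07035 + 0.01343 = 0.13058 m

0.13 m of thermosteric rise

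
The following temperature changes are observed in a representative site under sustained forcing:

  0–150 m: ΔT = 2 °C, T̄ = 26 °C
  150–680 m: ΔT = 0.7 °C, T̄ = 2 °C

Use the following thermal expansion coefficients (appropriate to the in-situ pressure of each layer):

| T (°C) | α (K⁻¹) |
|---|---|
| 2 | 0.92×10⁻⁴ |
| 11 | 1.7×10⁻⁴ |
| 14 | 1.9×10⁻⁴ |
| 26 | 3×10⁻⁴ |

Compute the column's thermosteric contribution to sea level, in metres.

about 0.12 m

Layer 1 at 26 °C → α = 3×10⁻⁴ K⁻¹
Layer 2 at 2 °C → α = 0.92×10⁻⁴ K⁻¹
0–150 m: 2 × 3×10⁻⁴ × 150 = 0.09000 m
Layer 2: 0.92×10⁻⁴ × 530 × 0.7 = 0.034132 m
Δh = 0.09000 + 0.034132 = 0.124132 m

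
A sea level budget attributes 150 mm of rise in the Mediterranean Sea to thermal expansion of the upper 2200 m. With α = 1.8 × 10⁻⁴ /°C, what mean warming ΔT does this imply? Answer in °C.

0.38 °C

ΔT = Δh/(αH) = 0.15 / (1.8×10⁻⁴ × 2200) ≈ 0.3788 °C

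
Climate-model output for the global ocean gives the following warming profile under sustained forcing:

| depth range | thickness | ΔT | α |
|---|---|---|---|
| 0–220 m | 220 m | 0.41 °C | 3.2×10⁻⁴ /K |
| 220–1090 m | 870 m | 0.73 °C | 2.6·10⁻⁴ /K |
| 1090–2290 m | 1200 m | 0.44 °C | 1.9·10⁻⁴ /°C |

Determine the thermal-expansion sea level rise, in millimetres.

Layer 1: 3.2×10⁻⁴ × 220 × 0.41 = 0.028864 m
2.6×10⁻⁴ × 870 × 0.73 = 0.165126 m
Layer 3: 0.44 × 1200 × 1.9×10⁻⁴ = 0.10032 m
Δh = 0.028864 + 0.165126 + 0.10032 = 0.29431 m

294 mm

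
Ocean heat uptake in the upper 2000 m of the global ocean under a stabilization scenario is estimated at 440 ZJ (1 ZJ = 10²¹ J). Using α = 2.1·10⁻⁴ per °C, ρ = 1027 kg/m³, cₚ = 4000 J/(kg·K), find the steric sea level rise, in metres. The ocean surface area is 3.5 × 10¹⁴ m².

Per unit area: Q = 440×10²¹ / (3.5×10¹⁴) ≈ 1.257×10⁹ J/m²
Δh = αQ/(ρcₚ) = 2.1×10⁻⁴ × 1.257×10⁹ / (1027 × 4000) ≈ 0.064258 m

about 0.0643 m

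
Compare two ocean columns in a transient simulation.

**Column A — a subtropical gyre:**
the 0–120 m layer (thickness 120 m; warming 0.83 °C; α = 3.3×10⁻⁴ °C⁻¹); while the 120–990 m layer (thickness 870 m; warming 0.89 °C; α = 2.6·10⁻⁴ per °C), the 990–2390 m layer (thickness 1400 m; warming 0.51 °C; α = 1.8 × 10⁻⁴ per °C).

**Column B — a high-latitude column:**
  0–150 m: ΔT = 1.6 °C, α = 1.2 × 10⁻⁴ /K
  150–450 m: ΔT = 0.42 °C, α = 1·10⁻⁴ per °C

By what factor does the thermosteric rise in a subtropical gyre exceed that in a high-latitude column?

A 0.83 × 120 × 3.3×10⁻⁴ = 0.032868 m
A 120–990 m: 2.6×10⁻⁴ × 0.89 × 870 = 0.201318 m
A 1400 × 0.51 × 1.8×10⁻⁴ = 0.12852 m
A total: 0.362706 m
B 0–150 m: 1.2×10⁻⁴ × 1.6 × 150 = 0.02880 m
B 1×10⁻⁴ × 300 × 0.42 = 0.01260 m
B total: 0.04140 m
Ratio: 0.362706 / 0.04140 ≈ 8.761

8.8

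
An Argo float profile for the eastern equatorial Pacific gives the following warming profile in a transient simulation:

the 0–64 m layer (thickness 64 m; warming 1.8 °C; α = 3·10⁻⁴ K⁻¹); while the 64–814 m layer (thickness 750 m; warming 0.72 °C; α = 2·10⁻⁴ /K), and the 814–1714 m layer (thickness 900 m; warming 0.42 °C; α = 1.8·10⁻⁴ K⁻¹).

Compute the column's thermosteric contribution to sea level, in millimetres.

0–64 m: 3×10⁻⁴ × 64 × 1.8 = 0.03456 m
Layer 2: 750 × 0.72 × 2×10⁻⁴ = 0.10800 m
814–1714 m: 900 × 1.8×10⁻⁴ × 0.42 = 0.06804 m
Δh = 0.03456 + 0.10800 + 0.06804 = 0.21060 m

Δh = 211 mm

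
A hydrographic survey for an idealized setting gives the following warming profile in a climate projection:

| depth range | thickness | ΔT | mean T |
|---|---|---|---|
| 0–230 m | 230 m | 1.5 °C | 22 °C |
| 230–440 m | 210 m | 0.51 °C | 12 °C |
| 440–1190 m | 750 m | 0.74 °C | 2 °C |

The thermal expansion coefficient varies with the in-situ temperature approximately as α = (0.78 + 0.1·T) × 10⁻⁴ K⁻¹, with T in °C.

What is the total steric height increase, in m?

0.178 m

Layer 1: α = (0.78 + 0.1×22)×10⁻⁴ = 2.98×10⁻⁴ K⁻¹
Layer 2: α = (0.78 + 0.1×12)×10⁻⁴ = 1.98×10⁻⁴ K⁻¹
Layer 3: α = (0.78 + 0.1×2)×10⁻⁴ = 0.98×10⁻⁴ K⁻¹
0–230 m: 1.5 × 230 × 2.98×10⁻⁴ = 0.10281 m
Layer 2: 1.98×10⁻⁴ × 210 × 0.51 = 0.0212058 m
440–1190 m: 750 × 0.74 × 0.98×10⁻⁴ = 0.05439 m
Δh = 0.10281 + 0.0212058 + 0.05439 = 0.1784058 m ≈ 0.178 m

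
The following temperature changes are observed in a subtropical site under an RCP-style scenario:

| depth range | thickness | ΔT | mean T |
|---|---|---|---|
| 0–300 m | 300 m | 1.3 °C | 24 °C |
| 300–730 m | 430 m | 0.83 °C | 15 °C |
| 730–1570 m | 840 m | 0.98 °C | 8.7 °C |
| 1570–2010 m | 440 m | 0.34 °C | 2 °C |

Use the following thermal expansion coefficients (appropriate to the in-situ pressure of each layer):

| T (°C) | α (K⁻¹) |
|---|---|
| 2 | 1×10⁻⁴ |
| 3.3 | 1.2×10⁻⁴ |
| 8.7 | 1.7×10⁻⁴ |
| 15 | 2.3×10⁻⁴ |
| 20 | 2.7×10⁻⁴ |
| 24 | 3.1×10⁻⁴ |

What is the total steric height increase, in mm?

Δh ≈ 358 mm

Layer 1 at 24 °C → α = 3.1×10⁻⁴ K⁻¹
Layer 2 at 15 °C → α = 2.3×10⁻⁴ K⁻¹
Layer 3 at 8.7 °C → α = 1.7×10⁻⁴ K⁻¹
Layer 4 at 2 °C → α = 1×10⁻⁴ K⁻¹
0–300 m: 3.1×10⁻⁴ × 300 × 1.3 = 0.12090 m
Layer 2: 0.83 × 430 × 2.3×10⁻⁴ = 0.082087 m
840 × 1.7×10⁻⁴ × 0.98 = 0.139944 m
440 × 1×10⁻⁴ × 0.34 = 0.01496 m
Δh = 0.12090 + 0.082087 + 0.139944 + 0.01496 = 0.357891 m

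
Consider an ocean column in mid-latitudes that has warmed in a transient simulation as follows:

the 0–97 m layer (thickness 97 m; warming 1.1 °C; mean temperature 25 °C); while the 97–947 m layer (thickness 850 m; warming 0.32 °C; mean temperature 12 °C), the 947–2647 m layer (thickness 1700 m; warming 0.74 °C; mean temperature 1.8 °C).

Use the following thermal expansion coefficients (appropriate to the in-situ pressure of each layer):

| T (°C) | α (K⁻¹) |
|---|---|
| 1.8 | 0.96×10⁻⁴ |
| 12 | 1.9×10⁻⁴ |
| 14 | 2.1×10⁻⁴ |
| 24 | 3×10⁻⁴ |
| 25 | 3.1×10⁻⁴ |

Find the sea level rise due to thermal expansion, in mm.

206 mm

Layer 1 at 25 °C → α = 3.1×10⁻⁴ K⁻¹
Layer 2 at 12 °C → α = 1.9×10⁻⁴ K⁻¹
Layer 3 at 1.8 °C → α = 0.96×10⁻⁴ K⁻¹
97 × 1.1 × 3.1×10⁻⁴ = 0.033077 m
97–947 m: 850 × 0.32 × 1.9×10⁻⁴ = 0.05168 m
Layer 3: 1700 × 0.74 × 0.96×10⁻⁴ = 0.120768 m
Δh = 0.033077 + 0.05168 + 0.120768 = 0.205525 m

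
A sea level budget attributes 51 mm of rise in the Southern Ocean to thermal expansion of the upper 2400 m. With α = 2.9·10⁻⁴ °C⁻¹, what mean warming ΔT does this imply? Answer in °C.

about 0.073 °C

ΔT = Δh/(αH) = 0.051 / (2.9×10⁻⁴ × 2400) ≈ 0.07328 °C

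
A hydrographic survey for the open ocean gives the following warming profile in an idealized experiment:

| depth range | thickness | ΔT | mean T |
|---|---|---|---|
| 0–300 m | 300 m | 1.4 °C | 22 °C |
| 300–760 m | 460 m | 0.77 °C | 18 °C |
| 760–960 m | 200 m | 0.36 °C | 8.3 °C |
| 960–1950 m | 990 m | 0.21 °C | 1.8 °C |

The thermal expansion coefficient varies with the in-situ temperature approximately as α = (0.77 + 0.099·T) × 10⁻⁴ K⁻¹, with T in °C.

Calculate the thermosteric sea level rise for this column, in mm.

Δh = 245 mm

Layer 1: α = (0.77 + 0.099×22)×10⁻⁴ = 2.948×10⁻⁴ K⁻¹
Layer 2: α = (0.77 + 0.099×18)×10⁻⁴ = 2.552×10⁻⁴ K⁻¹
Layer 3: α = (0.77 + 0.099×8.3)×10⁻⁴ = 1.5917×10⁻⁴ K⁻¹
Layer 4: α = (0.77 + 0.099×1.8)×10⁻⁴ = 0.9482×10⁻⁴ K⁻¹
2.948×10⁻⁴ × 300 × 1.4 = 0.123816 m
300–760 m: 0.77 × 2.552×10⁻⁴ × 460 = 0.09039184 m
0.36 × 200 × 1.5917×10⁻⁴ = 0.01146024 m
960–1950 m: 0.21 × 990 × 0.9482×10⁻⁴ = 0.019713078 m
Δh = 0.123816 + 0.09039184 + 0.01146024 + 0.019713078 = 0.245381158 m ≈ 245 mm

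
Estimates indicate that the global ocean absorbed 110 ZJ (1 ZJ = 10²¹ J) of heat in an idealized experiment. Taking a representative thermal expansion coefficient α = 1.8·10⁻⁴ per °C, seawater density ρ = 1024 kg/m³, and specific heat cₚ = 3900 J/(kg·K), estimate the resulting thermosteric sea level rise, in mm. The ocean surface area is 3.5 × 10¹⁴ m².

Per unit area: Q = 110×10²¹ / (3.5×10¹⁴) ≈ 3.143×10⁸ J/m²
Δh = αQ/(ρcₚ) = 1.8×10⁻⁴ × 3.143×10⁸ / (1024 × 3900) ≈ 0.014166 m

14 mm of thermosteric rise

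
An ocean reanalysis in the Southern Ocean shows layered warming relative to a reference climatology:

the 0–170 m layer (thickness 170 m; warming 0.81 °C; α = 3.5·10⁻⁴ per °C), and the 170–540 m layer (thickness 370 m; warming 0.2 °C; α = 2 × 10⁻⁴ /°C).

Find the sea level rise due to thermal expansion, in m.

0–170 m: 170 × 0.81 × 3.5×10⁻⁴ = 0.048195 m
170–540 m: 0.2 × 2×10⁻⁴ × 370 = 0.01480 m
Δh = 0.048195 + 0.01480 = 0.062995 m

0.0630 m of thermosteric rise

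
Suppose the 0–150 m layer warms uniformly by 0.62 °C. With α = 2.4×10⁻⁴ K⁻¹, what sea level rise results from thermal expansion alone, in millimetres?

22.3 mm

Δh = αΔT·H = 2.4×10⁻⁴ × 0.62 × 150 = 0.02232 m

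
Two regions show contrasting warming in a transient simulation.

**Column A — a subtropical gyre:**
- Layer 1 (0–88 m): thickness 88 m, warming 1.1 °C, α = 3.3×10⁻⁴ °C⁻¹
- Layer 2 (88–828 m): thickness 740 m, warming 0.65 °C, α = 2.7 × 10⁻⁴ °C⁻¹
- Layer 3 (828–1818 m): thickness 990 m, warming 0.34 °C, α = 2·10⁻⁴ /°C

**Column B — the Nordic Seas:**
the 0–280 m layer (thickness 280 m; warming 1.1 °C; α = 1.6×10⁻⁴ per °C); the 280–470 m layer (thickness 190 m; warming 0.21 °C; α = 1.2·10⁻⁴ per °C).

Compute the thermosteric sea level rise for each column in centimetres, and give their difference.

A: 23 cm; B: 5.4 cm; difference 18 cm

A Layer 1: 1.1 × 88 × 3.3×10⁻⁴ = 0.031944 m
A 88–828 m: 740 × 0.65 × 2.7×10⁻⁴ = 0.12987 m
A 990 × 2×10⁻⁴ × 0.34 = 0.06732 m
A total: 0.229134 m
B 0–280 m: 1.1 × 1.6×10⁻⁴ × 280 = 0.04928 m
B 0.21 × 1.2×10⁻⁴ × 190 = 0.004788 m
B total: 0.054068 m
Difference: 0.229134 − 0.054068 = 0.175066 m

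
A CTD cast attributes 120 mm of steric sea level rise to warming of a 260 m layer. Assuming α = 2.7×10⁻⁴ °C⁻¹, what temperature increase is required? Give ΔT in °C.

1.71 °C

ΔT = Δh/(αH) = 0.12 / (2.7×10⁻⁴ × 260) ≈ 1.709 °C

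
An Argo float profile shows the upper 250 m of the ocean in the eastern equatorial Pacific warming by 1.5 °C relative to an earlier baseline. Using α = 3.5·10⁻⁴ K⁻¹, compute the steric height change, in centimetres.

Δh = αΔT·H = 3.5×10⁻⁴ × 1.5 × 250 = 0.13125 m

Δh = 13.1 cm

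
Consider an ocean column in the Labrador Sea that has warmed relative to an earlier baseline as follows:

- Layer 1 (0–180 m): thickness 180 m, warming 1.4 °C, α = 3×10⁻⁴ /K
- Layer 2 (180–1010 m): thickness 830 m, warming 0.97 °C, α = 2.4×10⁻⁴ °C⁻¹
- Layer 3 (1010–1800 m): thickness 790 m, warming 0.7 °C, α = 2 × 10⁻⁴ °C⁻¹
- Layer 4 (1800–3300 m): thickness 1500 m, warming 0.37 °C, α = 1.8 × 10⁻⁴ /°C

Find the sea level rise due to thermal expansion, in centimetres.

Layer 1: 3×10⁻⁴ × 1.4 × 180 = 0.07560 m
Layer 2: 2.4×10⁻⁴ × 0.97 × 830 = 0.193224 m
1010–1800 m: 2×10⁻⁴ × 790 × 0.7 = 0.11060 m
1500 × 0.37 × 1.8×10⁻⁴ = 0.09990 m
Δh = 0.07560 + 0.193224 + 0.11060 + 0.09990 = 0.479324 m

47.9 cm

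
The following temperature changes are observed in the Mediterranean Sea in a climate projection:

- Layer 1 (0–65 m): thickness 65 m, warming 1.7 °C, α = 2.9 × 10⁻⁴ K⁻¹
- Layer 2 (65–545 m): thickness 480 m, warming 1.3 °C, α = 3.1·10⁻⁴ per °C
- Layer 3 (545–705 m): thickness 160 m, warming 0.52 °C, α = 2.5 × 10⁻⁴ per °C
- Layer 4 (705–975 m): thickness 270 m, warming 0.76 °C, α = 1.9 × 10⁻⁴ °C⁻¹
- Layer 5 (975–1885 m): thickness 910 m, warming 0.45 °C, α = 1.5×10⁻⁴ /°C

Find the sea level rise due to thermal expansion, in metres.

0–65 m: 1.7 × 2.9×10⁻⁴ × 65 = 0.032045 m
65–545 m: 1.3 × 480 × 3.1×10⁻⁴ = 0.19344 m
545–705 m: 0.52 × 160 × 2.5×10⁻⁴ = 0.02080 m
Layer 4: 270 × 1.9×10⁻⁴ × 0.76 = 0.038988 m
1.5×10⁻⁴ × 910 × 0.45 = 0.061425 m
Δh = 0.032045 + 0.19344 + 0.02080 + 0.038988 + 0.061425 = 0.346698 m ≈ 0.347 m

0.347 m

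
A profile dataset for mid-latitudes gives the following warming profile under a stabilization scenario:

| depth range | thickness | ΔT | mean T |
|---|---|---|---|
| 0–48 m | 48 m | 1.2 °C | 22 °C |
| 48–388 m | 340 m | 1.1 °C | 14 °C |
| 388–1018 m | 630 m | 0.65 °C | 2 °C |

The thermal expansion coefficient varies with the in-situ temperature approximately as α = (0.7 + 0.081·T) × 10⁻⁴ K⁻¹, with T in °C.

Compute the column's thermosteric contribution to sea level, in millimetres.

Layer 1: α = (0.7 + 0.081×22)×10⁻⁴ = 2.482×10⁻⁴ K⁻¹
Layer 2: α = (0.7 + 0.081×14)×10⁻⁴ = 1.834×10⁻⁴ K⁻¹
Layer 3: α = (0.7 + 0.081×2)×10⁻⁴ = 0.862×10⁻⁴ K⁻¹
Layer 1: 48 × 2.482×10⁻⁴ × 1.2 = 0.01429632 m
48–388 m: 1.1 × 340 × 1.834×10⁻⁴ = 0.0685916 m
Layer 3: 0.65 × 0.862×10⁻⁴ × 630 = 0.0352989 m
Δh = 0.01429632 + 0.0685916 + 0.0352989 = 0.11818682 m

118 mm of thermosteric rise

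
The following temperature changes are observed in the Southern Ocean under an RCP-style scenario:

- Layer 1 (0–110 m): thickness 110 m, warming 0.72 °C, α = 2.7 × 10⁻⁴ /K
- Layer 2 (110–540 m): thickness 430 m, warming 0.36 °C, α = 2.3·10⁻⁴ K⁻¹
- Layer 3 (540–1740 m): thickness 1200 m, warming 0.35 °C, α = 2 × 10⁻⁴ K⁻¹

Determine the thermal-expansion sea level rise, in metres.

Layer 1: 0.72 × 110 × 2.7×10⁻⁴ = 0.021384 m
110–540 m: 430 × 2.3×10⁻⁴ × 0.36 = 0.035604 m
0.35 × 2×10⁻⁴ × 1200 = 0.08400 m
Δh = 0.021384 + 0.035604 + 0.08400 = 0.140988 m

0.141 m of thermosteric rise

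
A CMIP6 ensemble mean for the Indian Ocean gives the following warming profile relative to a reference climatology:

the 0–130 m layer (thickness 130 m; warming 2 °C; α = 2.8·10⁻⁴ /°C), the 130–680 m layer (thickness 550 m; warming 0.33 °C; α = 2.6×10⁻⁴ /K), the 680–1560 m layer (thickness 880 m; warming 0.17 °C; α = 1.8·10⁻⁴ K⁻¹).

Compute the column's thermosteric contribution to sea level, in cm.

14.7 cm

Layer 1: 2.8×10⁻⁴ × 2 × 130 = 0.07280 m
2.6×10⁻⁴ × 0.33 × 550 = 0.04719 m
Layer 3: 1.8×10⁻⁴ × 880 × 0.17 = 0.026928 m
Δh = 0.07280 + 0.04719 + 0.026928 = 0.146918 m ≈ 14.7 cm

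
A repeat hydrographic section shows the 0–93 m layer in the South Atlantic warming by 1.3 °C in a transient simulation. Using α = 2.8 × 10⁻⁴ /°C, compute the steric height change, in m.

Δh ≈ 0.0339 m

Δh = αΔT·H = 2.8×10⁻⁴ × 1.3 × 93 = 0.033852 m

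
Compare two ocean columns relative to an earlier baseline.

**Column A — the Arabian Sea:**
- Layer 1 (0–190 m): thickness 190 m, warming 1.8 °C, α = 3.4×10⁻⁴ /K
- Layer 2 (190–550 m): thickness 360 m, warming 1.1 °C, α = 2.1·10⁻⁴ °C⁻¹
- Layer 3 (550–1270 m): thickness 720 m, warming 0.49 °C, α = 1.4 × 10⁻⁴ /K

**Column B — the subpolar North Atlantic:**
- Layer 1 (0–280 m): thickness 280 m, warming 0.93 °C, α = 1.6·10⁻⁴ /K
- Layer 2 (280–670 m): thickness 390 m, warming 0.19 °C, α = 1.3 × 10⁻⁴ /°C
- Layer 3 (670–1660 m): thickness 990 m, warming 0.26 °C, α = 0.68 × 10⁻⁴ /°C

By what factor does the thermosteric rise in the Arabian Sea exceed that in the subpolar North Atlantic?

a factor of 3.6

A 1.8 × 3.4×10⁻⁴ × 190 = 0.11628 m
A Layer 2: 2.1×10⁻⁴ × 1.1 × 360 = 0.08316 m
A Layer 3: 1.4×10⁻⁴ × 0.49 × 720 = 0.049392 m
A total: 0.248832 m
B 0.93 × 280 × 1.6×10⁻⁴ = 0.041664 m
B 1.3×10⁻⁴ × 0.19 × 390 = 0.009633 m
B 670–1660 m: 0.26 × 0.68×10⁻⁴ × 990 = 0.0175032 m
B total: 0.0688002 m
Ratio: 0.248832 / 0.0688002 ≈ 3.617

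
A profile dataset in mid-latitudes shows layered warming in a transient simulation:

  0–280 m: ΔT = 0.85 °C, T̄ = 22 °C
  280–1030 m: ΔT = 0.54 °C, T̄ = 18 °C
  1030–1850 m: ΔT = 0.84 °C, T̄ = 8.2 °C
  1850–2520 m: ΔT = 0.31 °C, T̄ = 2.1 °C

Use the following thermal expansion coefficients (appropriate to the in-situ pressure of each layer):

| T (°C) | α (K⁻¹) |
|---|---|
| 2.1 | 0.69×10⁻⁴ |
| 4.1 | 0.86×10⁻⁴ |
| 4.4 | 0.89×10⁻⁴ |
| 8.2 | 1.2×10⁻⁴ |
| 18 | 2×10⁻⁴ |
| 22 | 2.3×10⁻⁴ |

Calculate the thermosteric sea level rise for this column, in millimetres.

Layer 1 at 22 °C → α = 2.3×10⁻⁴ K⁻¹
Layer 2 at 18 °C → α = 2×10⁻⁴ K⁻¹
Layer 3 at 8.2 °C → α = 1.2×10⁻⁴ K⁻¹
Layer 4 at 2.1 °C → α = 0.69×10⁻⁴ K⁻¹
Layer 1: 0.85 × 280 × 2.3×10⁻⁴ = 0.05474 m
Layer 2: 750 × 2×10⁻⁴ × 0.54 = 0.08100 m
Layer 3: 820 × 1.2×10⁻⁴ × 0.84 = 0.082656 m
1850–2520 m: 0.31 × 670 × 0.69×10⁻⁴ = 0.0143313 m
Δh = 0.05474 + 0.08100 + 0.082656 + 0.0143313 = 0.2327273 m

Δh ≈ 233 mm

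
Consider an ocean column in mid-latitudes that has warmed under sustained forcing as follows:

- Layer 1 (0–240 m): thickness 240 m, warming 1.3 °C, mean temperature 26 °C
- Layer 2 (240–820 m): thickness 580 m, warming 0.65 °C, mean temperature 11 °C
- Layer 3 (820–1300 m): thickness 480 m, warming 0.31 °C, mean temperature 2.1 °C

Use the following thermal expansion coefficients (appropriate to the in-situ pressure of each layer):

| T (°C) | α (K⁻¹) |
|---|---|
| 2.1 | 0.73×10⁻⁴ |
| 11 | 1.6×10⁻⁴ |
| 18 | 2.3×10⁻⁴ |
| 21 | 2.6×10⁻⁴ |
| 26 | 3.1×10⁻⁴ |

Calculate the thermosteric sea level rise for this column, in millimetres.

Layer 1 at 26 °C → α = 3.1×10⁻⁴ K⁻¹
Layer 2 at 11 °C → α = 1.6×10⁻⁴ K⁻¹
Layer 3 at 2.1 °C → α = 0.73×10⁻⁴ K⁻¹
Layer 1: 1.3 × 3.1×10⁻⁴ × 240 = 0.09672 m
Layer 2: 1.6×10⁻⁴ × 0.65 × 580 = 0.06032 m
480 × 0.73×10⁻⁴ × 0.31 = 0.0108624 m
Δh = 0.09672 + 0.06032 + 0.0108624 = 0.1679024 m ≈ 168 mm

about 168 mm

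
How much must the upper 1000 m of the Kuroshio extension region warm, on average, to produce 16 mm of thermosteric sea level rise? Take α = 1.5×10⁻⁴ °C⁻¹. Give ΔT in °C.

ΔT = Δh/(αH) = 0.016 / (1.5×10⁻⁴ × 1000) ≈ 0.1067 °C

0.107 °C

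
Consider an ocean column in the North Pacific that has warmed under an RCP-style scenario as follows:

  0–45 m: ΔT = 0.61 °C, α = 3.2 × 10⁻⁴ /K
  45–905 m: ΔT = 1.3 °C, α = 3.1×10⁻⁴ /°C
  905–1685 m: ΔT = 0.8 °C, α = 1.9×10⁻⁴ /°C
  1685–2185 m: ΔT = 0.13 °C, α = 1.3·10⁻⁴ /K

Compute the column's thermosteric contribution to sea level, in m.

Layer 1: 0.61 × 3.2×10⁻⁴ × 45 = 0.008784 m
45–905 m: 860 × 1.3 × 3.1×10⁻⁴ = 0.34658 m
905–1685 m: 780 × 1.9×10⁻⁴ × 0.8 = 0.11856 m
0.13 × 500 × 1.3×10⁻⁴ = 0.00845 m
Δh = 0.008784 + 0.34658 + 0.11856 + 0.00845 = 0.482374 m

Δh = 0.482 m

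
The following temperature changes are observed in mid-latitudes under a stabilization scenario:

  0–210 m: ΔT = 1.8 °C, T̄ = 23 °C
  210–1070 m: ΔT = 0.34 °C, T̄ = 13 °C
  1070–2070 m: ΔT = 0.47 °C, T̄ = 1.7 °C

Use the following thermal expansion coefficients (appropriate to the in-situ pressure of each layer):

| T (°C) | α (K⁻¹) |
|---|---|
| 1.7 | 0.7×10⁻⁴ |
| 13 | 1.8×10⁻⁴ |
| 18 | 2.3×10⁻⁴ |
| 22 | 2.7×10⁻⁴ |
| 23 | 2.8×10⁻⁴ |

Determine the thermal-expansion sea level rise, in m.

about 0.19 m

Layer 1 at 23 °C → α = 2.8×10⁻⁴ K⁻¹
Layer 2 at 13 °C → α = 1.8×10⁻⁴ K⁻¹
Layer 3 at 1.7 °C → α = 0.7×10⁻⁴ K⁻¹
0–210 m: 210 × 2.8×10⁻⁴ × 1.8 = 0.10584 m
Layer 2: 860 × 1.8×10⁻⁴ × 0.34 = 0.052632 m
1070–2070 m: 0.47 × 1000 × 0.7×10⁻⁴ = 0.03290 m
Δh = 0.10584 + 0.052632 + 0.03290 = 0.191372 m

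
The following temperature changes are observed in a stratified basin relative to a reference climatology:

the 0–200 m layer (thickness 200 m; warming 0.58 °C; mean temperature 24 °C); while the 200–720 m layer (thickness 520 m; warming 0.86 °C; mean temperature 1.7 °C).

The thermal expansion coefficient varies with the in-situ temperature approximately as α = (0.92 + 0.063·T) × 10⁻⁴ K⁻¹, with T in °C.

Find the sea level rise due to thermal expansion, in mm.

74.1 mm

Layer 1: α = (0.92 + 0.063×24)×10⁻⁴ = 2.432×10⁻⁴ K⁻¹
Layer 2: α = (0.92 + 0.063×1.7)×10⁻⁴ = 1.0271×10⁻⁴ K⁻¹
2.432×10⁻⁴ × 0.58 × 200 = 0.0282112 m
200–720 m: 0.86 × 1.0271×10⁻⁴ × 520 = 0.045931912 m
Δh = 0.0282112 + 0.045931912 = 0.074143112 m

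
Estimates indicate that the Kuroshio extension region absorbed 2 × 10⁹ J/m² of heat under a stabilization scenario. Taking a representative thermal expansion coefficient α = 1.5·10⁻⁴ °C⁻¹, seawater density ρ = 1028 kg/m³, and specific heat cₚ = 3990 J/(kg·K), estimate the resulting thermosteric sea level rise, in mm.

Δh = 73 mm

Δh = αQ/(ρcₚ) = 1.5×10⁻⁴ × 2×10⁹ / (1028 × 3990) ≈ 0.07314 m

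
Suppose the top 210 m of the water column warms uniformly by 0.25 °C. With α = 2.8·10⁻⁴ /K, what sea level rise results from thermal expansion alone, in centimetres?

Δh = 1.47 cm

Δh = αΔT·H = 2.8×10⁻⁴ × 0.25 × 210 = 0.01470 m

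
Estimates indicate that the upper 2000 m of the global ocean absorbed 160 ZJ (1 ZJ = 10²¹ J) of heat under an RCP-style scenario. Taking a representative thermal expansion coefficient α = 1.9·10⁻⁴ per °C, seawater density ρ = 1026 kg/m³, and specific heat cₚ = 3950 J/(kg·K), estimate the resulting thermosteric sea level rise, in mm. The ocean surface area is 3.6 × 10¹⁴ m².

Per unit area: Q = 160×10²¹ / (3.6×10¹⁴) ≈ 4.444×10⁸ J/m²
Δh = αQ/(ρcₚ) = 1.9×10⁻⁴ × 4.444×10⁸ / (1026 × 3950) ≈ 0.020835 m

Δh ≈ 20.8 mm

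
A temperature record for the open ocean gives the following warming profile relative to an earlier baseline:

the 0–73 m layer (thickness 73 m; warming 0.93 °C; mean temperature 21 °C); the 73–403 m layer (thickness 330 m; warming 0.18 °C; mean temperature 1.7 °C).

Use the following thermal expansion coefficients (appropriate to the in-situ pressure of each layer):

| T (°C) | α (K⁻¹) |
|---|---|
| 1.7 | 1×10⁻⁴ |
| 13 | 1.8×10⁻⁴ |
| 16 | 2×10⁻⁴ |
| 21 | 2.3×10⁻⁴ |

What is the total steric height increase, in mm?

Δh ≈ 22 mm

Layer 1 at 21 °C → α = 2.3×10⁻⁴ K⁻¹
Layer 2 at 1.7 °C → α = 1×10⁻⁴ K⁻¹
0–73 m: 0.93 × 73 × 2.3×10⁻⁴ = 0.0156147 m
1×10⁻⁴ × 330 × 0.18 = 0.00594 m
Δh = 0.0156147 + 0.00594 = 0.0215547 m ≈ 22 mm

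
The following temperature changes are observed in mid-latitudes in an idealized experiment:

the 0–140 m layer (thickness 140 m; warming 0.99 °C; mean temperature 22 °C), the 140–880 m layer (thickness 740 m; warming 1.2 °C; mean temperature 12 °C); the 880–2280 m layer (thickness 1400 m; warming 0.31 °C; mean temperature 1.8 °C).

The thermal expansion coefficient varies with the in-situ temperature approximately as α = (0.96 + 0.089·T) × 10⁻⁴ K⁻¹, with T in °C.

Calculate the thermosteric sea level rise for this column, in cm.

Δh ≈ 26.9 cm

Layer 1: α = (0.96 + 0.089×22)×10⁻⁴ = 2.918×10⁻⁴ K⁻¹
Layer 2: α = (0.96 + 0.089×12)×10⁻⁴ = 2.028×10⁻⁴ K⁻¹
Layer 3: α = (0.96 + 0.089×1.8)×10⁻⁴ = 1.1202×10⁻⁴ K⁻¹
0.99 × 2.918×10⁻⁴ × 140 = 0.04044348 m
740 × 1.2 × 2.028×10⁻⁴ = 0.1800864 m
Layer 3: 1400 × 0.31 × 1.1202×10⁻⁴ = 0.04861668 m
Δh = 0.04044348 + 0.1800864 + 0.04861668 = 0.26914656 m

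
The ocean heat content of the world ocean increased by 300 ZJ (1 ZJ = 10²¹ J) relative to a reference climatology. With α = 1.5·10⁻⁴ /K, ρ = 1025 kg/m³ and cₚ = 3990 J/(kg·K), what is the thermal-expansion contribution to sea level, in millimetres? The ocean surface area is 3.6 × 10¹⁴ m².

about 31 mm

Per unit area: Q = 300×10²¹ / (3.6×10¹⁴) ≈ 8.333×10⁸ J/m²
Δh = αQ/(ρcₚ) = 1.5×10⁻⁴ × 8.333×10⁸ / (1025 × 3990) ≈ 0.030563 m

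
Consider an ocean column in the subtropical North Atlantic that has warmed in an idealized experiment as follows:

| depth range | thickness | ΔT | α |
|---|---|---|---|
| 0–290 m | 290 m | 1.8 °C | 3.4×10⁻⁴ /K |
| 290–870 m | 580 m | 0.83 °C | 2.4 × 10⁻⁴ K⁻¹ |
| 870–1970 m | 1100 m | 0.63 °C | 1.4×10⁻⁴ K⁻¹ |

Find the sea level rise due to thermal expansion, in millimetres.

290 × 3.4×10⁻⁴ × 1.8 = 0.17748 m
290–870 m: 0.83 × 2.4×10⁻⁴ × 580 = 0.115536 m
1100 × 0.63 × 1.4×10⁻⁴ = 0.09702 m
Δh = 0.17748 + 0.115536 + 0.09702 = 0.390036 m

390 mm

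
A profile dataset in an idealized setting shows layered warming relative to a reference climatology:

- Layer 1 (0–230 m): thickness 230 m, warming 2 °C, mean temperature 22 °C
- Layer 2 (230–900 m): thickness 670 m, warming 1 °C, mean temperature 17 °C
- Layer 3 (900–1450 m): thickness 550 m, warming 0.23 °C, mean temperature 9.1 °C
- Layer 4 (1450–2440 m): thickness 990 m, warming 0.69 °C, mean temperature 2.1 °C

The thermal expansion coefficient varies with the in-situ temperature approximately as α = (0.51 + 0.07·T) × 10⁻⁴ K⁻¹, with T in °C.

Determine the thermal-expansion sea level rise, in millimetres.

270 mm

Layer 1: α = (0.51 + 0.07×22)×10⁻⁴ = 2.05×10⁻⁴ K⁻¹
Layer 2: α = (0.51 + 0.07×17)×10⁻⁴ = 1.7×10⁻⁴ K⁻¹
Layer 3: α = (0.51 + 0.07×9.1)×10⁻⁴ = 1.147×10⁻⁴ K⁻¹
Layer 4: α = (0.51 + 0.07×2.1)×10⁻⁴ = 0.657×10⁻⁴ K⁻¹
Layer 1: 230 × 2.05×10⁻⁴ × 2 = 0.09430 m
Layer 2: 1 × 670 × 1.7×10⁻⁴ = 0.11390 m
Layer 3: 550 × 1.147×10⁻⁴ × 0.23 = 0.01450955 m
Layer 4: 990 × 0.657×10⁻⁴ × 0.69 = 0.04487967 m
Δh = 0.09430 + 0.11390 + 0.01450955 + 0.04487967 = 0.26758922 m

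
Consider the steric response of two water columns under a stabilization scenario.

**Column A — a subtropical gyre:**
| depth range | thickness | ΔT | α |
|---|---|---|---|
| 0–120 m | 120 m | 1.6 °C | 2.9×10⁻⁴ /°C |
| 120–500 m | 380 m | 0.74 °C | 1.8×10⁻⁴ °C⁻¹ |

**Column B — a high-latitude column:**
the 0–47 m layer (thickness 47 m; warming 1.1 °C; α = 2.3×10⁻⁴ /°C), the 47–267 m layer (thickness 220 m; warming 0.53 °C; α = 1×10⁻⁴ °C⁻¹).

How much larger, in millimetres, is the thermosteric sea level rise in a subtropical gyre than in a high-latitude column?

82.7 mm

A 0–120 m: 1.6 × 2.9×10⁻⁴ × 120 = 0.05568 m
A 380 × 1.8×10⁻⁴ × 0.74 = 0.050616 m
A total: 0.106296 m
B 1.1 × 2.3×10⁻⁴ × 47 = 0.011891 m
B 47–267 m: 1×10⁻⁴ × 220 × 0.53 = 0.01166 m
B total: 0.023551 m
Difference: 0.106296 − 0.023551 = 0.082745 m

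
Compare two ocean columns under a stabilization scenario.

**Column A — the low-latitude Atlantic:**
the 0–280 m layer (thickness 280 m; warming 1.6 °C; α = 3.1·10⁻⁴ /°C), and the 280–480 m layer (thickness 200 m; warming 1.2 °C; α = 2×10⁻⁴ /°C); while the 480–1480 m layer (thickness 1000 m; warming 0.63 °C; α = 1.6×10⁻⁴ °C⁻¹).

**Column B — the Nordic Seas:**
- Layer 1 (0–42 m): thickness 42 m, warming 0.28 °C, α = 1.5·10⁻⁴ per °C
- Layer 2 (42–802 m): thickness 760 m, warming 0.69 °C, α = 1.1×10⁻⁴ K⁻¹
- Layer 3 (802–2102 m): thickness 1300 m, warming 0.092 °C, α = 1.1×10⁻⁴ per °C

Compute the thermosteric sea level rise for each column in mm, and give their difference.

Δh_A ≈ 290 mm, Δh_B ≈ 73 mm; difference ≈ 220 mm

A 0–280 m: 280 × 3.1×10⁻⁴ × 1.6 = 0.13888 m
A Layer 2: 1.2 × 200 × 2×10⁻⁴ = 0.04800 m
A 480–1480 m: 1.6×10⁻⁴ × 1000 × 0.63 = 0.10080 m
A total: 0.28768 m
B 0–42 m: 1.5×10⁻⁴ × 42 × 0.28 = 0.001764 m
B 42–802 m: 1.1×10⁻⁴ × 0.69 × 760 = 0.057684 m
B 1300 × 1.1×10⁻⁴ × 0.092 = 0.013156 m
B total: 0.072604 m
Difference: 0.28768 − 0.072604 = 0.215076 m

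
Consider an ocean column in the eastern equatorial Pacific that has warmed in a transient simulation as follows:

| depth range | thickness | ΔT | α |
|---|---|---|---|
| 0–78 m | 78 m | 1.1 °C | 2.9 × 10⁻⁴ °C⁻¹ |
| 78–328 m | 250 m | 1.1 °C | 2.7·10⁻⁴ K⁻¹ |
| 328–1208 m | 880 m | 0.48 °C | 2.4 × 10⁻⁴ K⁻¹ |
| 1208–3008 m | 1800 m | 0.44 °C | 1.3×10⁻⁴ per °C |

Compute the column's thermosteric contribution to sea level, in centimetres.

Δh = 30.3 cm

Layer 1: 1.1 × 78 × 2.9×10⁻⁴ = 0.024882 m
Layer 2: 250 × 2.7×10⁻⁴ × 1.1 = 0.07425 m
0.48 × 2.4×10⁻⁴ × 880 = 0.101376 m
1208–3008 m: 0.44 × 1.3×10⁻⁴ × 1800 = 0.10296 m
Δh = 0.024882 + 0.07425 + 0.101376 + 0.10296 = 0.303468 m ≈ 30.3 cm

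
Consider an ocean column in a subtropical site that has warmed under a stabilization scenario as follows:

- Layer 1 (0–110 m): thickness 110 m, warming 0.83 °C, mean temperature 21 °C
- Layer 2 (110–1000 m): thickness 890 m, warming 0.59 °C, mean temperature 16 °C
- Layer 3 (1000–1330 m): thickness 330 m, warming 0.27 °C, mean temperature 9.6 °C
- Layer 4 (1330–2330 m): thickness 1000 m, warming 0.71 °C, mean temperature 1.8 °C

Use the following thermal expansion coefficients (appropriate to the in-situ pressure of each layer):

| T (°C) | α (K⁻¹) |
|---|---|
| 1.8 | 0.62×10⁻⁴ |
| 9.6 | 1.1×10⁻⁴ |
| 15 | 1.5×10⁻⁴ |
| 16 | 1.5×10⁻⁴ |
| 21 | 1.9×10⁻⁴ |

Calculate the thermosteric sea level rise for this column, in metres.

0.150 m of thermosteric rise

Layer 1 at 21 °C → α = 1.9×10⁻⁴ K⁻¹
Layer 2 at 16 °C → α = 1.5×10⁻⁴ K⁻¹
Layer 3 at 9.6 °C → α = 1.1×10⁻⁴ K⁻¹
Layer 4 at 1.8 °C → α = 0.62×10⁻⁴ K⁻¹
110 × 1.9×10⁻⁴ × 0.83 = 0.017347 m
Layer 2: 1.5×10⁻⁴ × 890 × 0.59 = 0.078765 m
1.1×10⁻⁴ × 0.27 × 330 = 0.009801 m
0.71 × 0.62×10⁻⁴ × 1000 = 0.04402 m
Δh = 0.017347 + 0.078765 + 0.009801 + 0.04402 = 0.149933 m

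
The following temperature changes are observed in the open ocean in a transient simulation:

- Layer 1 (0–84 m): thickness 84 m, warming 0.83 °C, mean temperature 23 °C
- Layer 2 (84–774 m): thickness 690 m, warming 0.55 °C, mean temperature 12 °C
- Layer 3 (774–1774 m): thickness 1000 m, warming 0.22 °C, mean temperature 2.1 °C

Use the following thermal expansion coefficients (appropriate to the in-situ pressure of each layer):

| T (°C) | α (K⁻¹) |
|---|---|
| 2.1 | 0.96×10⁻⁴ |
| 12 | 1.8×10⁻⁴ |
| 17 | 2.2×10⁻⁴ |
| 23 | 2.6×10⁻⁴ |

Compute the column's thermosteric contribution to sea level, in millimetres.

Layer 1 at 23 °C → α = 2.6×10⁻⁴ K⁻¹
Layer 2 at 12 °C → α = 1.8×10⁻⁴ K⁻¹
Layer 3 at 2.1 °C → α = 0.96×10⁻⁴ K⁻¹
2.6×10⁻⁴ × 84 × 0.83 = 0.0181272 m
Layer 2: 1.8×10⁻⁴ × 690 × 0.55 = 0.06831 m
Layer 3: 0.96×10⁻⁴ × 1000 × 0.22 = 0.02112 m
Δh = 0.0181272 + 0.06831 + 0.02112 = 0.1075572 m ≈ 110 mm

110 mm of thermosteric rise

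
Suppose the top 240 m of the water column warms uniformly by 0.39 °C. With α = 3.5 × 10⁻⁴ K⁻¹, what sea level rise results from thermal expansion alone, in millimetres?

33 mm of thermosteric rise

Δh = αΔT·H = 3.5×10⁻⁴ × 0.39 × 240 = 0.03276 m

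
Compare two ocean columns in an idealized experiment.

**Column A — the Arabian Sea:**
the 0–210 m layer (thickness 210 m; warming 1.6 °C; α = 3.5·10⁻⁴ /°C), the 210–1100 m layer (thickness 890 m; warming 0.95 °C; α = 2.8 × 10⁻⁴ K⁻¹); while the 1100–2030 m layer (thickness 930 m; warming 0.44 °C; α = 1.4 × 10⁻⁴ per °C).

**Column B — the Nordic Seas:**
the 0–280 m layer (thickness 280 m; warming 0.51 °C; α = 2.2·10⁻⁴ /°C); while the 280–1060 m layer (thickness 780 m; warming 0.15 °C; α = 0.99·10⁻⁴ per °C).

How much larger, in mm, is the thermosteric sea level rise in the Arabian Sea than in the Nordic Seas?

Δh_A − Δh_B ≈ 369 mm

A 0–210 m: 1.6 × 3.5×10⁻⁴ × 210 = 0.11760 m
A Layer 2: 2.8×10⁻⁴ × 0.95 × 890 = 0.23674 m
A 0.44 × 930 × 1.4×10⁻⁴ = 0.057288 m
A total: 0.411628 m
B 0.51 × 2.2×10⁻⁴ × 280 = 0.031416 m
B 280–1060 m: 0.99×10⁻⁴ × 0.15 × 780 = 0.011583 m
B total: 0.042999 m
Difference: 0.411628 − 0.042999 = 0.368629 m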